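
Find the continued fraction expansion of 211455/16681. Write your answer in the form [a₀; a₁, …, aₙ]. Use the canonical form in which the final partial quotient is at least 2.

[12; 1, 2, 11, 11, 1, 7, 5]

211455 = 12·16681 + 11283, so a_0 = 12
16681 = 1·11283 + 5398, so a_1 = 1
11283 = 2·5398 + 487, so a_2 = 2
5398 = 11·487 + 41, so a_3 = 11
487 = 11·41 + 36, so a_4 = 11
41 = 1·36 + 5, so a_5 = 1
36 = 7·5 + 1, so a_6 = 7
5 = 5·1 + 0, so a_7 = 5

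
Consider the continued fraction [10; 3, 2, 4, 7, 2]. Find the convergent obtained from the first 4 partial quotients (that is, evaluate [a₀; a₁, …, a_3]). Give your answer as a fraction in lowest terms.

319/31

Build up convergents one term at a time:
a_0 = 10: 10/1
a_1 = 3: 31/3
a_2 = 2: 72/7
a_3 = 4: 319/31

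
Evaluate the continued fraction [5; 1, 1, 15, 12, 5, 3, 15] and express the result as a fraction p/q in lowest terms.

513301/93056

a_0 = 5: 5/1
a_1 = 1: 6/1
a_2 = 1: 11/2
a_3 = 15: 171/31
a_4 = 12: 2063/374
a_5 = 5: 10486/1901
a_6 = 3: 33521/6077
a_7 = 15: 513301/93056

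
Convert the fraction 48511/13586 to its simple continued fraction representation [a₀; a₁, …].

[3; 1, 1, 3, 26, 3, 3, 7]

48511 = 3·13586 + 7753, so a_0 = 3
13586 = 1·7753 + 5833, so a_1 = 1
7753 = 1·5833 + 1920, so a_2 = 1
5833 = 3·1920 + 73, so a_3 = 3
1920 = 26·73 + 22, so a_4 = 26
73 = 3·22 + 7, so a_5 = 3
22 = 3·7 + 1, so a_6 = 3
7 = 7·1 + 0, so a_7 = 7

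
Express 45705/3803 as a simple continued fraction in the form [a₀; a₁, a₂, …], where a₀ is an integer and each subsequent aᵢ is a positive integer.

[12; 55, 8, 1, 1, 1, 2]

45705 ÷ 3803 → quotient 12, remainder 69
3803 ÷ 69 → quotient 55, remainder 8
69 ÷ 8 → quotient 8, remainder 5
8 ÷ 5 → quotient 1, remainder 3
5 ÷ 3 → quotient 1, remainder 2
3 ÷ 2 → quotient 1, remainder 1
2 ÷ 1 → quotient 2, remainder 0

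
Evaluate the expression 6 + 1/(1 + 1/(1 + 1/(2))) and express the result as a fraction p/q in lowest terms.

a_0 = 6: 6/1
a_1 = 1: 7/1
a_2 = 1: 13/2
a_3 = 2: 33/5

33/5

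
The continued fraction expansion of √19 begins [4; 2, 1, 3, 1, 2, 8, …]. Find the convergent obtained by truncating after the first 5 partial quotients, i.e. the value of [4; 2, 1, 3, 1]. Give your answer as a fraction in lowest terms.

Start with 1.
3 + 1/(1/1) = 3 + 1/1 = 4/1
1 + 1/(4/1) = 1 + 1/4 = 5/4
2 + 1/(5/4) = 2 + 4/5 = 14/5
4 + 1/(14/5) = 4 + 5/14 = 61/14

61/14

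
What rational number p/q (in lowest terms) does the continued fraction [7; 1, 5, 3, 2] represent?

a_0 = 7: 7/1
a_1 = 1: 8/1
a_2 = 5: 47/6
a_3 = 3: 149/19
a_4 = 2: 345/44

345/44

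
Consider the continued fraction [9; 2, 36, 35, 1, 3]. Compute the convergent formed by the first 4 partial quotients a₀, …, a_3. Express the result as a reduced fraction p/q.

24274/2557

Collapse the nested fraction from the inside out:
Start with 35.
36 + 1/(35/1) = 36 + 1/35 = 1261/35
2 + 1/(1261/35) = 2 + 35/1261 = 2557/1261
9 + 1/(2557/1261) = 9 + 1261/2557 = 24274/2557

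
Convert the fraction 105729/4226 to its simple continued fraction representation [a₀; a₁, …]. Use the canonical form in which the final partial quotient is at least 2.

[25; 53, 2, 39]

Repeatedly divide and take the remainder:
105729 ÷ 4226 → quotient 25, remainder 79
4226 ÷ 79 → quotient 53, remainder 39
79 ÷ 39 → quotient 2, remainder 1
39 ÷ 1 → quotient 39, remainder 0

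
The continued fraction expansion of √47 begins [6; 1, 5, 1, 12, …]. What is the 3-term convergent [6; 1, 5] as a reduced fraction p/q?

41/6

a_0 = 6: 6/1
a_1 = 1: 7/1
a_2 = 5: 41/6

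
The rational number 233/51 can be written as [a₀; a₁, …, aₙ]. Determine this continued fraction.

⌊233/51⌋ = 4, remainder 29
⌊51/29⌋ = 1, remainder 22
⌊29/22⌋ = 1, remainder 7
⌊22/7⌋ = 3, remainder 1
⌊7/1⌋ = 7, remainder 0

[4; 1, 1, 3, 7]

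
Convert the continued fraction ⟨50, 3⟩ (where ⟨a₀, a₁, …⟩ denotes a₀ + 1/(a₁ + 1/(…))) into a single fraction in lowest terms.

a_0 = 50: 50/1
a_1 = 3: 151/3

151/3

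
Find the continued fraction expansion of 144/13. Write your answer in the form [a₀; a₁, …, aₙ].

[11; 13]

144 = 11·13 + 1, so a_0 = 11
13 = 13·1 + 0, so a_1 = 13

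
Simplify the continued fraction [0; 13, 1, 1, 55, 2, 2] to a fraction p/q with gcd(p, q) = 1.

Collapse the nested fraction from the inside out:
Start with 2.
2 + 1/(2/1) = 2 + 1/2 = 5/2
55 + 1/(5/2) = 55 + 2/5 = 277/5
1 + 1/(277/5) = 1 + 5/277 = 282/277
1 + 1/(282/277) = 1 + 277/282 = 559/282
13 + 1/(559/282) = 13 + 282/559 = 7549/559
0 + 1/(7549/559) = 0 + 559/7549 = 559/7549

559/7549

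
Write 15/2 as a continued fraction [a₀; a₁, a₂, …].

[7; 2]

Repeatedly divide and take the remainder:
⌊15/2⌋ = 7, remainder 1
⌊2/1⌋ = 2, remainder 0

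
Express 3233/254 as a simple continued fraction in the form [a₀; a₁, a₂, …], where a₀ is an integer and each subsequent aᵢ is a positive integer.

[12; 1, 2, 1, 2, 7, 3]

Apply division with remainder until the remainder is 0:
3233 ÷ 254 → quotient 12, remainder 185
254 ÷ 185 → quotient 1, remainder 69
185 ÷ 69 → quotient 2, remainder 47
69 ÷ 47 → quotient 1, remainder 22
47 ÷ 22 → quotient 2, remainder 3
22 ÷ 3 → quotient 7, remainder 1
3 ÷ 1 → quotient 3, remainder 0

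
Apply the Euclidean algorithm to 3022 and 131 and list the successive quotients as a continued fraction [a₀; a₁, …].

[23; 14, 1, 1, 4]

3022 = 23·131 + 9, so a_0 = 23
131 = 14·9 + 5, so a_1 = 14
9 = 1·5 + 4, so a_2 = 1
5 = 1·4 + 1, so a_3 = 1
4 = 4·1 + 0, so a_4 = 4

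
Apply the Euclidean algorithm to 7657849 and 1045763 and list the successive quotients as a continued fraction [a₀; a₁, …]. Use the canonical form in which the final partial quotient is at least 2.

[7; 3, 10, 6, 2, 45, 5, 11]

Apply division with remainder until the remainder is 0:
⌊7657849/1045763⌋ = 7, remainder 337508
⌊1045763/337508⌋ = 3, remainder 33239
⌊337508/33239⌋ = 10, remainder 5118
⌊33239/5118⌋ = 6, remainder 2531
⌊5118/2531⌋ = 2, remainder 56
⌊2531/56⌋ = 45, remainder 11
⌊56/11⌋ = 5, remainder 1
⌊11/1⌋ = 11, remainder 0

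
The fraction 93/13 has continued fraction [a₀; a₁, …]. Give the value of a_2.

2

93 ÷ 13 → quotient 7, remainder 2
13 ÷ 2 → quotient 6, remainder 1
2 ÷ 1 → quotient 2, remainder 0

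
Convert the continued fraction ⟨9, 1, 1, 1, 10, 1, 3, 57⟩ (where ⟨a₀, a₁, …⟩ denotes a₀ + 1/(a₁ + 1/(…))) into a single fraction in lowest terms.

75749/7844

Start with 57.
3 + 1/(57/1) = 3 + 1/57 = 172/57
1 + 1/(172/57) = 1 + 57/172 = 229/172
10 + 1/(229/172) = 10 + 172/229 = 2462/229
1 + 1/(2462/229) = 1 + 229/2462 = 2691/2462
1 + 1/(2691/2462) = 1 + 2462/2691 = 5153/2691
1 + 1/(5153/2691) = 1 + 2691/5153 = 7844/5153
9 + 1/(7844/5153) = 9 + 5153/7844 = 75749/7844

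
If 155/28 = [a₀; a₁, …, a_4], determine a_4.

2

155 = 5·28 + 15, so a_0 = 5
28 = 1·15 + 13, so a_1 = 1
15 = 1·13 + 2, so a_2 = 1
13 = 6·2 + 1, so a_3 = 6
2 = 2·1 + 0, so a_4 = 2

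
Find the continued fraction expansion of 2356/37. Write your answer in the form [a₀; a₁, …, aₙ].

[63; 1, 2, 12]

2356 ÷ 37 → quotient 63, remainder 25
37 ÷ 25 → quotient 1, remainder 12
25 ÷ 12 → quotient 2, remainder 1
12 ÷ 1 → quotient 12, remainder 0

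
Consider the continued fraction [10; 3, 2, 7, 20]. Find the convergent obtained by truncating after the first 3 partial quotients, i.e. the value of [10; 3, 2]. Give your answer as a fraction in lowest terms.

72/7

Starting at the tail and folding back:
Start with 2.
3 + 1/(2/1) = 3 + 1/2 = 7/2
10 + 1/(7/2) = 10 + 2/7 = 72/7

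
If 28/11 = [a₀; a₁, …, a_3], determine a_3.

5

Run the Euclidean algorithm, recording each quotient:
28 ÷ 11 → quotient 2, remainder 6
11 ÷ 6 → quotient 1, remainder 5
6 ÷ 5 → quotient 1, remainder 1
5 ÷ 1 → quotient 5, remainder 0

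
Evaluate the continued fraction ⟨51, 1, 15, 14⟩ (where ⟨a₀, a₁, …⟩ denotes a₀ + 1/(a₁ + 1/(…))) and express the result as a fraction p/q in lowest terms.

11686/225

Start with 14.
15 + 1/(14/1) = 15 + 1/14 = 211/14
1 + 1/(211/14) = 1 + 14/211 = 225/211
51 + 1/(225/211) = 51 + 211/225 = 11686/225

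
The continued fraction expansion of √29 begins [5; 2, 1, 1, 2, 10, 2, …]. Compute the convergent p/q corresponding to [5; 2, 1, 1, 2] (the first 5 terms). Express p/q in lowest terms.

Start with 2.
1 + 1/(2/1) = 1 + 1/2 = 3/2
1 + 1/(3/2) = 1 + 2/3 = 5/3
2 + 1/(5/3) = 2 + 3/5 = 13/5
5 + 1/(13/5) = 5 + 5/13 = 70/13

70/13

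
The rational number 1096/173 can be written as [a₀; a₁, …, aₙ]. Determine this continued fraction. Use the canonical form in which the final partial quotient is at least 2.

Run the Euclidean algorithm, recording each quotient:
⌊1096/173⌋ = 6, remainder 58
⌊173/58⌋ = 2, remainder 57
⌊58/57⌋ = 1, remainder 1
⌊57/1⌋ = 57, remainder 0

[6; 2, 1, 57]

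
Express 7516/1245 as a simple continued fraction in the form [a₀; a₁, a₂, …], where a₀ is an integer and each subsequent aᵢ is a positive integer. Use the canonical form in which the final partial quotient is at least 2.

[6; 27, 15, 3]

7516 = 6·1245 + 46, so a_0 = 6
1245 = 27·46 + 3, so a_1 = 27
46 = 15·3 + 1, so a_2 = 15
3 = 3·1 + 0, so a_3 = 3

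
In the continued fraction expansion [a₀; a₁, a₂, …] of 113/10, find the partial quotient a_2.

⌊113/10⌋ = 11, remainder 3
⌊10/3⌋ = 3, remainder 1
⌊3/1⌋ = 3, remainder 0

3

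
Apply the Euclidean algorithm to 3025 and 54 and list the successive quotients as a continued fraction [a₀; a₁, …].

[56; 54]

Repeatedly divide and take the remainder:
3025 ÷ 54 → quotient 56, remainder 1
54 ÷ 1 → quotient 54, remainder 0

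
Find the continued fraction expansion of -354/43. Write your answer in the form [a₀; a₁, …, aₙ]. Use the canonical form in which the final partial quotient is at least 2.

⌊-354/43⌋ = -9, remainder 33
⌊43/33⌋ = 1, remainder 10
⌊33/10⌋ = 3, remainder 3
⌊10/3⌋ = 3, remainder 1
⌊3/1⌋ = 3, remainder 0

[-9; 1, 3, 3, 3]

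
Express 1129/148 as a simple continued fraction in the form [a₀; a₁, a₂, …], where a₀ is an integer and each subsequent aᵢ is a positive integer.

1129 ÷ 148 → quotient 7, remainder 93
148 ÷ 93 → quotient 1, remainder 55
93 ÷ 55 → quotient 1, remainder 38
55 ÷ 38 → quotient 1, remainder 17
38 ÷ 17 → quotient 2, remainder 4
17 ÷ 4 → quotient 4, remainder 1
4 ÷ 1 → quotient 4, remainder 0

[7; 1, 1, 1, 2, 4, 4]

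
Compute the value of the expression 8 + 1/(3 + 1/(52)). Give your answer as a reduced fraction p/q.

Build up convergents one term at a time:
a_0 = 8: 8/1
a_1 = 3: 25/3
a_2 = 52: 1308/157

1308/157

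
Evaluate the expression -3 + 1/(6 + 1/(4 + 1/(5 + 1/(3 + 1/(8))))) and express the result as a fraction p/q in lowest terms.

a_0 = -3: -3/1
a_1 = 6: -17/6
a_2 = 4: -71/25
a_3 = 5: -372/131
a_4 = 3: -1187/418
a_5 = 8: -9868/3475

-9868/3475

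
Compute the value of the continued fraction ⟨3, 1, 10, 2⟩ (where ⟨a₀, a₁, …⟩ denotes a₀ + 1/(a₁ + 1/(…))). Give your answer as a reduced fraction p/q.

Start with 2.
10 + 1/(2/1) = 10 + 1/2 = 21/2
1 + 1/(21/2) = 1 + 2/21 = 23/21
3 + 1/(23/21) = 3 + 21/23 = 90/23

90/23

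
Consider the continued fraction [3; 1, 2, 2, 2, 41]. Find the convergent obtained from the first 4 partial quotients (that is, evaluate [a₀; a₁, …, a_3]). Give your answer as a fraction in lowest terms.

26/7

Compute successive convergents:
a_0 = 3: 3/1
a_1 = 1: 4/1
a_2 = 2: 11/3
a_3 = 2: 26/7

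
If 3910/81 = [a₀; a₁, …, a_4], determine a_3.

2

Run the Euclidean algorithm, recording each quotient:
3910 ÷ 81 → quotient 48, remainder 22
81 ÷ 22 → quotient 3, remainder 15
22 ÷ 15 → quotient 1, remainder 7
15 ÷ 7 → quotient 2, remainder 1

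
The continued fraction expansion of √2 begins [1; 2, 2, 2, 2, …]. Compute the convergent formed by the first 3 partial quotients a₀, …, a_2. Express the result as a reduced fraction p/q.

a_0 = 1: 1/1
a_1 = 2: 3/2
a_2 = 2: 7/5

7/5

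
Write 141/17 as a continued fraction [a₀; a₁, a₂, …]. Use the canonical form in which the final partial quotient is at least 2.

[8; 3, 2, 2]

Apply division with remainder until the remainder is 0:
⌊141/17⌋ = 8, remainder 5
⌊17/5⌋ = 3, remainder 2
⌊5/2⌋ = 2, remainder 1
⌊2/1⌋ = 2, remainder 0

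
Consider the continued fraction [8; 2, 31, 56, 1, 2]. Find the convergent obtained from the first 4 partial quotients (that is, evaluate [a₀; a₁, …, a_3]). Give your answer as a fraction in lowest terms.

29977/3530

Use the convergent recurrence hₖ = aₖ·hₖ₋₁ + hₖ₋₂ (and likewise for the denominators kₖ):
a_0 = 8: 8/1
a_1 = 2: 17/2
a_2 = 31: 535/63
a_3 = 56: 29977/3530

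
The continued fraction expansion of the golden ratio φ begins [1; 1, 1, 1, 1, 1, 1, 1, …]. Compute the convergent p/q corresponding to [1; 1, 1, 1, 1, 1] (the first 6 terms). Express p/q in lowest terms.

13/8

a_0 = 1: 1/1
a_1 = 1: 2/1
a_2 = 1: 3/2
a_3 = 1: 5/3
a_4 = 1: 8/5
a_5 = 1: 13/8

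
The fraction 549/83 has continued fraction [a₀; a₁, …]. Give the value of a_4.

Repeatedly divide and take the remainder:
549 ÷ 83 → quotient 6, remainder 51
83 ÷ 51 → quotient 1, remainder 32
51 ÷ 32 → quotient 1, remainder 19
32 ÷ 19 → quotient 1, remainder 13
19 ÷ 13 → quotient 1, remainder 6

1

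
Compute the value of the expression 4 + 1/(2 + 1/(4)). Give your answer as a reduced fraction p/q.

40/9

a_0 = 4: 4/1
a_1 = 2: 9/2
a_2 = 4: 40/9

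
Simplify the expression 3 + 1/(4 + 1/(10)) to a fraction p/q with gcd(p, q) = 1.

Starting at the tail and folding back:
Start with 10.
4 + 1/(10/1) = 4 + 1/10 = 41/10
3 + 1/(41/10) = 3 + 10/41 = 133/41

133/41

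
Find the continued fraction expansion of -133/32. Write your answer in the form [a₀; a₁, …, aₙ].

[-5; 1, 5, 2, 2]

Repeatedly divide and take the remainder:
⌊-133/32⌋ = -5, remainder 27
⌊32/27⌋ = 1, remainder 5
⌊27/5⌋ = 5, remainder 2
⌊5/2⌋ = 2, remainder 1
⌊2/1⌋ = 2, remainder 0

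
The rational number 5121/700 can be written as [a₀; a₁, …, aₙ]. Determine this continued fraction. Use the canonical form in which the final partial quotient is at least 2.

⌊5121/700⌋ = 7, remainder 221
⌊700/221⌋ = 3, remainder 37
⌊221/37⌋ = 5, remainder 36
⌊37/36⌋ = 1, remainder 1
⌊36/1⌋ = 36, remainder 0

[7; 3, 5, 1, 36]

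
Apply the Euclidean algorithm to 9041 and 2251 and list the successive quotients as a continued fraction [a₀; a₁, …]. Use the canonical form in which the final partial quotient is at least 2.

Run the Euclidean algorithm, recording each quotient:
9041 = 4·2251 + 37, so a_0 = 4
2251 = 60·37 + 31, so a_1 = 60
37 = 1·31 + 6, so a_2 = 1
31 = 5·6 + 1, so a_3 = 5
6 = 6·1 + 0, so a_4 = 6

[4; 60, 1, 5, 6]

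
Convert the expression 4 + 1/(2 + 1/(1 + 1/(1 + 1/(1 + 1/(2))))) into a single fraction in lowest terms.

Start with 2.
1 + 1/(2/1) = 1 + 1/2 = 3/2
1 + 1/(3/2) = 1 + 2/3 = 5/3
1 + 1/(5/3) = 1 + 3/5 = 8/5
2 + 1/(8/5) = 2 + 5/8 = 21/8
4 + 1/(21/8) = 4 + 8/21 = 92/21

92/21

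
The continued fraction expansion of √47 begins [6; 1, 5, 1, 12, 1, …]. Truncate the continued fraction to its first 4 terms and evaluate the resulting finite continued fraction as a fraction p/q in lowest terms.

Compute successive convergents:
a_0 = 6: 6/1
a_1 = 1: 7/1
a_2 = 5: 41/6
a_3 = 1: 48/7

48/7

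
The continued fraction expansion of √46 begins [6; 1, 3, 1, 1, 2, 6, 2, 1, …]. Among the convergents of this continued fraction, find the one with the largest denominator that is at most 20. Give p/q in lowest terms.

a_0 = 6: 6/1  (≤ bound)
a_1 = 1: 7/1  (≤ bound)
a_2 = 3: 27/4  (≤ bound)
a_3 = 1: 34/5  (≤ bound)
a_4 = 1: 61/9  (≤ bound)
a_5 = 2: 156/23  (> 20, stop)

61/9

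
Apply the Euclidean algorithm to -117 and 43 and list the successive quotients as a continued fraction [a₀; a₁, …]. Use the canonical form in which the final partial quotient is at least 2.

[-3; 3, 1, 1, 2, 2]

Run the Euclidean algorithm, recording each quotient:
⌊-117/43⌋ = -3, remainder 12
⌊43/12⌋ = 3, remainder 7
⌊12/7⌋ = 1, remainder 5
⌊7/5⌋ = 1, remainder 2
⌊5/2⌋ = 2, remainder 1
⌊2/1⌋ = 2, remainder 0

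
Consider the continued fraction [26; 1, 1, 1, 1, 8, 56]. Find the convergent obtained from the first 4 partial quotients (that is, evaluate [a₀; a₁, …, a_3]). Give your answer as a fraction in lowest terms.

80/3

Use the convergent recurrence hₖ = aₖ·hₖ₋₁ + hₖ₋₂ (and likewise for the denominators kₖ):
a_0 = 26: 26/1
a_1 = 1: 27/1
a_2 = 1: 53/2
a_3 = 1: 80/3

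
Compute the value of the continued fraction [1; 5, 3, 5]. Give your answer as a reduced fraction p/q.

101/85

Start with 5.
3 + 1/(5/1) = 3 + 1/5 = 16/5
5 + 1/(16/5) = 5 + 5/16 = 85/16
1 + 1/(85/16) = 1 + 16/85 = 101/85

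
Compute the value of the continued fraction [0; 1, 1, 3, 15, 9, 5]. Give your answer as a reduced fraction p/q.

2826/4957

Starting at the tail and folding back:
Start with 5.
9 + 1/(5/1) = 9 + 1/5 = 46/5
15 + 1/(46/5) = 15 + 5/46 = 695/46
3 + 1/(695/46) = 3 + 46/695 = 2131/695
1 + 1/(2131/695) = 1 + 695/2131 = 2826/2131
1 + 1/(2826/2131) = 1 + 2131/2826 = 4957/2826
0 + 1/(4957/2826) = 0 + 2826/4957 = 2826/4957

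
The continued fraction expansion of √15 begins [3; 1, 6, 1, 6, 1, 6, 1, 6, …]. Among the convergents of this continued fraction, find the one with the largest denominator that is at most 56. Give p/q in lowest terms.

213/55

a_0 = 3: 3/1  (≤ bound)
a_1 = 1: 4/1  (≤ bound)
a_2 = 6: 27/7  (≤ bound)
a_3 = 1: 31/8  (≤ bound)
a_4 = 6: 213/55  (≤ bound)
a_5 = 1: 244/63  (> 56, stop)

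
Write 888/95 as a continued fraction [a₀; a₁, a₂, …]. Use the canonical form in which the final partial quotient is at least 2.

⌊888/95⌋ = 9, remainder 33
⌊95/33⌋ = 2, remainder 29
⌊33/29⌋ = 1, remainder 4
⌊29/4⌋ = 7, remainder 1
⌊4/1⌋ = 4, remainder 0

[9; 2, 1, 7, 4]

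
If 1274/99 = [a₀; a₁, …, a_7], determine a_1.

1

1274 ÷ 99 → quotient 12, remainder 86
99 ÷ 86 → quotient 1, remainder 13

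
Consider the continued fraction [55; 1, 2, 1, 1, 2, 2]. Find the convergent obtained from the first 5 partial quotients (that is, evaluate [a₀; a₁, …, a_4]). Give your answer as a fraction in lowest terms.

a_0 = 55: 55/1
a_1 = 1: 56/1
a_2 = 2: 167/3
a_3 = 1: 223/4
a_4 = 1: 390/7

390/7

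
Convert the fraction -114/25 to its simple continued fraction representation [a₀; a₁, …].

[-5; 2, 3, 1, 2]

-114 ÷ 25 → quotient -5, remainder 11
25 ÷ 11 → quotient 2, remainder 3
11 ÷ 3 → quotient 3, remainder 2
3 ÷ 2 → quotient 1, remainder 1
2 ÷ 1 → quotient 2, remainder 0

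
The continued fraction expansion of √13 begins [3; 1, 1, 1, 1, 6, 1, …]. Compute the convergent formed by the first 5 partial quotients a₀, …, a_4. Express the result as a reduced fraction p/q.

18/5

a_0 = 3: 3/1
a_1 = 1: 4/1
a_2 = 1: 7/2
a_3 = 1: 11/3
a_4 = 1: 18/5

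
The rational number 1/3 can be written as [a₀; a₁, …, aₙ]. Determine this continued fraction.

[0; 3]

⌊1/3⌋ = 0, remainder 1
⌊3/1⌋ = 3, remainder 0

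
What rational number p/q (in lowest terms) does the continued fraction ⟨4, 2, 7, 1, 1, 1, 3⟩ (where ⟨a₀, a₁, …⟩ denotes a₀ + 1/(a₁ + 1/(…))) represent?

Compute successive convergents:
a_0 = 4: 4/1
a_1 = 2: 9/2
a_2 = 7: 67/15
a_3 = 1: 76/17
a_4 = 1: 143/32
a_5 = 1: 219/49
a_6 = 3: 800/179

800/179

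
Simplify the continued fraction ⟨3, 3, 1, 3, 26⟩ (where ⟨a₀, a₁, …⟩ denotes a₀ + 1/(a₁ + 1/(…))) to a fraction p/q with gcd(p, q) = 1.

1287/394

Starting at the tail and folding back:
Start with 26.
3 + 1/(26/1) = 3 + 1/26 = 79/26
1 + 1/(79/26) = 1 + 26/79 = 105/79
3 + 1/(105/79) = 3 + 79/105 = 394/105
3 + 1/(394/105) = 3 + 105/394 = 1287/394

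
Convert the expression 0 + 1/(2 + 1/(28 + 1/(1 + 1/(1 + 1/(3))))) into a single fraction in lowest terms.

200/407

Collapse the nested fraction from the inside out:
Start with 3.
1 + 1/(3/1) = 1 + 1/3 = 4/3
1 + 1/(4/3) = 1 + 3/4 = 7/4
28 + 1/(7/4) = 28 + 4/7 = 200/7
2 + 1/(200/7) = 2 + 7/200 = 407/200
0 + 1/(407/200) = 0 + 200/407 = 200/407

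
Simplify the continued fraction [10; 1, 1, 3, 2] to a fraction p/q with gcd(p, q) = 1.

Starting at the tail and folding back:
Start with 2.
3 + 1/(2/1) = 3 + 1/2 = 7/2
1 + 1/(7/2) = 1 + 2/7 = 9/7
1 + 1/(9/7) = 1 + 7/9 = 16/9
10 + 1/(16/9) = 10 + 9/16 = 169/16

169/16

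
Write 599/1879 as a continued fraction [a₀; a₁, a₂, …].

Apply division with remainder until the remainder is 0:
599 = 0·1879 + 599, so a_0 = 0
1879 = 3·599 + 82, so a_1 = 3
599 = 7·82 + 25, so a_2 = 7
82 = 3·25 + 7, so a_3 = 3
25 = 3·7 + 4, so a_4 = 3
7 = 1·4 + 3, so a_5 = 1
4 = 1·3 + 1, so a_6 = 1
3 = 3·1 + 0, so a_7 = 3

[0; 3, 7, 3, 3, 1, 1, 3]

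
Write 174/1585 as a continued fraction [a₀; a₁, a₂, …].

[0; 9, 9, 6, 3]

Repeatedly divide and take the remainder:
174 = 0·1585 + 174, so a_0 = 0
1585 = 9·174 + 19, so a_1 = 9
174 = 9·19 + 3, so a_2 = 9
19 = 6·3 + 1, so a_3 = 6
3 = 3·1 + 0, so a_4 = 3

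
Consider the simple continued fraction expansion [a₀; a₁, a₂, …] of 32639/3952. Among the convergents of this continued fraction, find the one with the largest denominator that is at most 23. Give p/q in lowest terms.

33/4

a_0 = 8: 8/1  (≤ bound)
a_1 = 3: 25/3  (≤ bound)
a_2 = 1: 33/4  (≤ bound)
a_3 = 6: 223/27  (> 23, stop)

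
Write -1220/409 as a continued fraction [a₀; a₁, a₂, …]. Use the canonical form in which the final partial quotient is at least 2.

[-3; 58, 2, 3]

Run the Euclidean algorithm, recording each quotient:
-1220 ÷ 409 → quotient -3, remainder 7
409 ÷ 7 → quotient 58, remainder 3
7 ÷ 3 → quotient 2, remainder 1
3 ÷ 1 → quotient 3, remainder 0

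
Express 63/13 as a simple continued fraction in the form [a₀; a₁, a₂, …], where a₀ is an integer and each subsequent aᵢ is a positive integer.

[4; 1, 5, 2]

⌊63/13⌋ = 4, remainder 11
⌊13/11⌋ = 1, remainder 2
⌊11/2⌋ = 5, remainder 1
⌊2/1⌋ = 2, remainder 0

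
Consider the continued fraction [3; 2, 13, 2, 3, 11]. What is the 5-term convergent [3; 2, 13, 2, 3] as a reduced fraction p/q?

Collapse the nested fraction from the inside out:
Start with 3.
2 + 1/(3/1) = 2 + 1/3 = 7/3
13 + 1/(7/3) = 13 + 3/7 = 94/7
2 + 1/(94/7) = 2 + 7/94 = 195/94
3 + 1/(195/94) = 3 + 94/195 = 679/195

679/195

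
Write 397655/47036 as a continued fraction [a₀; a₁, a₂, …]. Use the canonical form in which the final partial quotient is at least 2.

[8; 2, 4, 1, 29, 11, 1, 11]

397655 ÷ 47036 → quotient 8, remainder 21367
47036 ÷ 21367 → quotient 2, remainder 4302
21367 ÷ 4302 → quotient 4, remainder 4159
4302 ÷ 4159 → quotient 1, remainder 143
4159 ÷ 143 → quotient 29, remainder 12
143 ÷ 12 → quotient 11, remainder 11
12 ÷ 11 → quotient 1, remainder 1
11 ÷ 1 → quotient 11, remainder 0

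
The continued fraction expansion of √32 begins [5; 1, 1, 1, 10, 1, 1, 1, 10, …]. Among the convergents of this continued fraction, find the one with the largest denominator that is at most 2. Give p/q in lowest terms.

a_0 = 5: 5/1  (≤ bound)
a_1 = 1: 6/1  (≤ bound)
a_2 = 1: 11/2  (≤ bound)
a_3 = 1: 17/3  (> 2, stop)

11/2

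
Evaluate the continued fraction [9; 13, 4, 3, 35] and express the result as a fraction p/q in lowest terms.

55116/6073

Start with 35.
3 + 1/(35/1) = 3 + 1/35 = 106/35
4 + 1/(106/35) = 4 + 35/106 = 459/106
13 + 1/(459/106) = 13 + 106/459 = 6073/459
9 + 1/(6073/459) = 9 + 459/6073 = 55116/6073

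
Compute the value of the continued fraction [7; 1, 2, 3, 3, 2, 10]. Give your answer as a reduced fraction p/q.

Collapse the nested fraction from the inside out:
Start with 10.
2 + 1/(10/1) = 2 + 1/10 = 21/10
3 + 1/(21/10) = 3 + 10/21 = 73/21
3 + 1/(73/21) = 3 + 21/73 = 240/73
2 + 1/(240/73) = 2 + 73/240 = 553/240
1 + 1/(553/240) = 1 + 240/553 = 793/553
7 + 1/(793/553) = 7 + 553/793 = 6104/793

6104/793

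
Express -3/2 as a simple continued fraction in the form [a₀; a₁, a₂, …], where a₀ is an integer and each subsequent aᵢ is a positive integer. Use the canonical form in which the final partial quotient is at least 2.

[-2; 2]

-3 = -2·2 + 1, so a_0 = -2
2 = 2·1 + 0, so a_1 = 2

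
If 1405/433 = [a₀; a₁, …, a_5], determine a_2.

1405 = 3·433 + 106, so a_0 = 3
433 = 4·106 + 9, so a_1 = 4
106 = 11·9 + 7, so a_2 = 11

11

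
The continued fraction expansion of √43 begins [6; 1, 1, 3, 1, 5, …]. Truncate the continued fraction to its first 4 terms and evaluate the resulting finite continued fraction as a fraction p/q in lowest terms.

46/7

a_0 = 6: 6/1
a_1 = 1: 7/1
a_2 = 1: 13/2
a_3 = 3: 46/7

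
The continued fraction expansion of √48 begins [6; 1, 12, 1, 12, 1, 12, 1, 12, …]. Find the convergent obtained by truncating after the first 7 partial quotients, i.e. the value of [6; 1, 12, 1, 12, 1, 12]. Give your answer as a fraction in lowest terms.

Collapse the nested fraction from the inside out:
Start with 12.
1 + 1/(12/1) = 1 + 1/12 = 13/12
12 + 1/(13/12) = 12 + 12/13 = 168/13
1 + 1/(168/13) = 1 + 13/168 = 181/168
12 + 1/(181/168) = 12 + 168/181 = 2340/181
1 + 1/(2340/181) = 1 + 181/2340 = 2521/2340
6 + 1/(2521/2340) = 6 + 2340/2521 = 17466/2521

17466/2521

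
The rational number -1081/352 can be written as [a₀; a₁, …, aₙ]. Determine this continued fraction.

⌊-1081/352⌋ = -4, remainder 327
⌊352/327⌋ = 1, remainder 25
⌊327/25⌋ = 13, remainder 2
⌊25/2⌋ = 12, remainder 1
⌊2/1⌋ = 2, remainder 0

[-4; 1, 13, 12, 2]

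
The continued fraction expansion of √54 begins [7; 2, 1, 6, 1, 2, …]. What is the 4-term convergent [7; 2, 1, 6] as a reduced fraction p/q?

a_0 = 7: 7/1
a_1 = 2: 15/2
a_2 = 1: 22/3
a_3 = 6: 147/20

147/20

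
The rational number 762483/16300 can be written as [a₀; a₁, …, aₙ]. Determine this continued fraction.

Run the Euclidean algorithm, recording each quotient:
762483 ÷ 16300 → quotient 46, remainder 12683
16300 ÷ 12683 → quotient 1, remainder 3617
12683 ÷ 3617 → quotient 3, remainder 1832
3617 ÷ 1832 → quotient 1, remainder 1785
1832 ÷ 1785 → quotient 1, remainder 47
1785 ÷ 47 → quotient 37, remainder 46
47 ÷ 46 → quotient 1, remainder 1
46 ÷ 1 → quotient 46, remainder 0

[46; 1, 3, 1, 1, 37, 1, 46]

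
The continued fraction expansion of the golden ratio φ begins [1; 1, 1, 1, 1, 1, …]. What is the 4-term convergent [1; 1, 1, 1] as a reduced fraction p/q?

5/3

Start with 1.
1 + 1/(1/1) = 1 + 1/1 = 2/1
1 + 1/(2/1) = 1 + 1/2 = 3/2
1 + 1/(3/2) = 1 + 2/3 = 5/3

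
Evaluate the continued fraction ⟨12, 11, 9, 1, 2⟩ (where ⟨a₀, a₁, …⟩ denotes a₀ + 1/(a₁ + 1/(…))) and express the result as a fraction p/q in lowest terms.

a_0 = 12: 12/1
a_1 = 11: 133/11
a_2 = 9: 1209/100
a_3 = 1: 1342/111
a_4 = 2: 3893/322

3893/322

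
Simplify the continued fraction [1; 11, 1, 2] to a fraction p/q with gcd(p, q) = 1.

38/35

Start with 2.
1 + 1/(2/1) = 1 + 1/2 = 3/2
11 + 1/(3/2) = 11 + 2/3 = 35/3
1 + 1/(35/3) = 1 + 3/35 = 38/35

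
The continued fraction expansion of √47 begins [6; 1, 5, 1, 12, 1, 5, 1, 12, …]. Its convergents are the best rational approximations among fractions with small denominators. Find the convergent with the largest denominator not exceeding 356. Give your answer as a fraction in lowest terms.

665/97

a_0 = 6: 6/1  (≤ bound)
a_1 = 1: 7/1  (≤ bound)
a_2 = 5: 41/6  (≤ bound)
a_3 = 1: 48/7  (≤ bound)
a_4 = 12: 617/90  (≤ bound)
a_5 = 1: 665/97  (≤ bound)
a_6 = 5: 3942/575  (> 356, stop)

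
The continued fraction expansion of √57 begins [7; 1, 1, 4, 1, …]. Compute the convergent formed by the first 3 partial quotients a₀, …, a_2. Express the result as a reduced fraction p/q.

15/2

a_0 = 7: 7/1
a_1 = 1: 8/1
a_2 = 1: 15/2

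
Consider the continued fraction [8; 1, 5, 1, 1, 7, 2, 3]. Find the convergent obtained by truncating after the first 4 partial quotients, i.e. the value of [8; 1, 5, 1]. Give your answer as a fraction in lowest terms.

62/7

Build up convergents one term at a time:
a_0 = 8: 8/1
a_1 = 1: 9/1
a_2 = 5: 53/6
a_3 = 1: 62/7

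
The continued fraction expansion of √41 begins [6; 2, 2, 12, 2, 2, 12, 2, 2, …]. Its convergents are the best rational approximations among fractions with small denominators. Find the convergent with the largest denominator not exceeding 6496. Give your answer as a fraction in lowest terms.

25414/3969

a_0 = 6: 6/1  (≤ bound)
a_1 = 2: 13/2  (≤ bound)
a_2 = 2: 32/5  (≤ bound)
a_3 = 12: 397/62  (≤ bound)
a_4 = 2: 826/129  (≤ bound)
a_5 = 2: 2049/320  (≤ bound)
a_6 = 12: 25414/3969  (≤ bound)
a_7 = 2: 52877/8258  (> 6496, stop)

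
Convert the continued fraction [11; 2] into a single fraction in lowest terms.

23/2

Start with 2.
11 + 1/(2/1) = 11 + 1/2 = 23/2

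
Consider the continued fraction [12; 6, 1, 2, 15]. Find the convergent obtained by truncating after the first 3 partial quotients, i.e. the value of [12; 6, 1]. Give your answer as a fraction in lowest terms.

a_0 = 12: 12/1
a_1 = 6: 73/6
a_2 = 1: 85/7

85/7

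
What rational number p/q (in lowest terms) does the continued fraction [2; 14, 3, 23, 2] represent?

a_0 = 2: 2/1
a_1 = 14: 29/14
a_2 = 3: 89/43
a_3 = 23: 2076/1003
a_4 = 2: 4241/2049

4241/2049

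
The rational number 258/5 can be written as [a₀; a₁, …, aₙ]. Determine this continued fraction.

258 = 51·5 + 3, so a_0 = 51
5 = 1·3 + 2, so a_1 = 1
3 = 1·2 + 1, so a_2 = 1
2 = 2·1 + 0, so a_3 = 2

[51; 1, 1, 2]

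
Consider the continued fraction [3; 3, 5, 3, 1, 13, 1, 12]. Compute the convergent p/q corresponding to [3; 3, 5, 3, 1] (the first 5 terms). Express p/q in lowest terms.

222/67

Compute successive convergents:
a_0 = 3: 3/1
a_1 = 3: 10/3
a_2 = 5: 53/16
a_3 = 3: 169/51
a_4 = 1: 222/67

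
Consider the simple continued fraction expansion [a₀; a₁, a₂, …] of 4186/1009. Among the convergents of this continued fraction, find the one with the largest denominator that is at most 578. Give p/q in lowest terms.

a_0 = 4: 4/1  (≤ bound)
a_1 = 6: 25/6  (≤ bound)
a_2 = 1: 29/7  (≤ bound)
a_3 = 2: 83/20  (≤ bound)
a_4 = 1: 112/27  (≤ bound)
a_5 = 1: 195/47  (≤ bound)
a_6 = 1: 307/74  (≤ bound)
a_7 = 13: 4186/1009  (> 578, stop)

307/74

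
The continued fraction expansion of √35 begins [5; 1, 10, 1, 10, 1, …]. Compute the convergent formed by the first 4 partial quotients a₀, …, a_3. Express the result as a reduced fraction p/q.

71/12

a_0 = 5: 5/1
a_1 = 1: 6/1
a_2 = 10: 65/11
a_3 = 1: 71/12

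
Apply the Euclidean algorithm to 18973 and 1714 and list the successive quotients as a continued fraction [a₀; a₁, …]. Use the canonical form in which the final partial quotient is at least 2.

⌊18973/1714⌋ = 11, remainder 119
⌊1714/119⌋ = 14, remainder 48
⌊119/48⌋ = 2, remainder 23
⌊48/23⌋ = 2, remainder 2
⌊23/2⌋ = 11, remainder 1
⌊2/1⌋ = 2, remainder 0

[11; 14, 2, 2, 11, 2]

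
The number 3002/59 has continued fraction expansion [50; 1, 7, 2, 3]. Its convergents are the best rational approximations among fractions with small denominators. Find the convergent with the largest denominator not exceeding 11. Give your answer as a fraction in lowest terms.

407/8

List convergents until the denominator exceeds the bound:
a_0 = 50: 50/1  (≤ bound)
a_1 = 1: 51/1  (≤ bound)
a_2 = 7: 407/8  (≤ bound)
a_3 = 2: 865/17  (> 11, stop)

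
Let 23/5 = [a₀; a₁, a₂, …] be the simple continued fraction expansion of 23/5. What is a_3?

2

Apply division with remainder until the remainder is 0:
23 ÷ 5 → quotient 4, remainder 3
5 ÷ 3 → quotient 1, remainder 2
3 ÷ 2 → quotient 1, remainder 1
2 ÷ 1 → quotient 2, remainder 0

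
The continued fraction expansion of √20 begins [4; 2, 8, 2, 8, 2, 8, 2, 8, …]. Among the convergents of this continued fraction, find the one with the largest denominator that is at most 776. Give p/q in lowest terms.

2889/646

List convergents until the denominator exceeds the bound:
a_0 = 4: 4/1  (≤ bound)
a_1 = 2: 9/2  (≤ bound)
a_2 = 8: 76/17  (≤ bound)
a_3 = 2: 161/36  (≤ bound)
a_4 = 8: 1364/305  (≤ bound)
a_5 = 2: 2889/646  (≤ bound)
a_6 = 8: 24476/5473  (> 776, stop)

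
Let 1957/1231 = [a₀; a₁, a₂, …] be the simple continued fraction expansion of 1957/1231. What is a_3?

2

1957 = 1·1231 + 726, so a_0 = 1
1231 = 1·726 + 505, so a_1 = 1
726 = 1·505 + 221, so a_2 = 1
505 = 2·221 + 63, so a_3 = 2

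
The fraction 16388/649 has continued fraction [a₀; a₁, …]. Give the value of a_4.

16388 ÷ 649 → quotient 25, remainder 163
649 ÷ 163 → quotient 3, remainder 160
163 ÷ 160 → quotient 1, remainder 3
160 ÷ 3 → quotient 53, remainder 1
3 ÷ 1 → quotient 3, remainder 0

3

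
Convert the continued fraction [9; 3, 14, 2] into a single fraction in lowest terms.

830/89

Use the convergent recurrence hₖ = aₖ·hₖ₋₁ + hₖ₋₂ (and likewise for the denominators kₖ):
a_0 = 9: 9/1
a_1 = 3: 28/3
a_2 = 14: 401/43
a_3 = 2: 830/89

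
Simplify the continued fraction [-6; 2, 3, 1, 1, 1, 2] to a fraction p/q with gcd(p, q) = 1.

Starting at the tail and folding back:
Start with 2.
1 + 1/(2/1) = 1 + 1/2 = 3/2
1 + 1/(3/2) = 1 + 2/3 = 5/3
1 + 1/(5/3) = 1 + 3/5 = 8/5
3 + 1/(8/5) = 3 + 5/8 = 29/8
2 + 1/(29/8) = 2 + 8/29 = 66/29
-6 + 1/(66/29) = -6 + 29/66 = -367/66

-367/66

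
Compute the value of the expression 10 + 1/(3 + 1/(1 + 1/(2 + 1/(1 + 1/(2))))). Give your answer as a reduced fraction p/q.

421/41

a_0 = 10: 10/1
a_1 = 3: 31/3
a_2 = 1: 41/4
a_3 = 2: 113/11
a_4 = 1: 154/15
a_5 = 2: 421/41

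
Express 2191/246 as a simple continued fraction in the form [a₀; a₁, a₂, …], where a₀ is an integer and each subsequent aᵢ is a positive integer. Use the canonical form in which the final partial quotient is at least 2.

[8; 1, 9, 1, 2, 3, 2]

2191 = 8·246 + 223, so a_0 = 8
246 = 1·223 + 23, so a_1 = 1
223 = 9·23 + 16, so a_2 = 9
23 = 1·16 + 7, so a_3 = 1
16 = 2·7 + 2, so a_4 = 2
7 = 3·2 + 1, so a_5 = 3
2 = 2·1 + 0, so a_6 = 2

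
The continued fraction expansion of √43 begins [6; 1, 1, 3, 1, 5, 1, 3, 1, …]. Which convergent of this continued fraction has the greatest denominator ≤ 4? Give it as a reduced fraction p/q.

13/2

a_0 = 6: 6/1  (≤ bound)
a_1 = 1: 7/1  (≤ bound)
a_2 = 1: 13/2  (≤ bound)
a_3 = 3: 46/7  (> 4, stop)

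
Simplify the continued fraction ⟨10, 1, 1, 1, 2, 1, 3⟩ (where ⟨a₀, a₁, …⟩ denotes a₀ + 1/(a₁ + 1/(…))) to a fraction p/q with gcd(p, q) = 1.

436/41

Collapse the nested fraction from the inside out:
Start with 3.
1 + 1/(3/1) = 1 + 1/3 = 4/3
2 + 1/(4/3) = 2 + 3/4 = 11/4
1 + 1/(11/4) = 1 + 4/11 = 15/11
1 + 1/(15/11) = 1 + 11/15 = 26/15
1 + 1/(26/15) = 1 + 15/26 = 41/26
10 + 1/(41/26) = 10 + 26/41 = 436/41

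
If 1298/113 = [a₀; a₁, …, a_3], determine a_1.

Run the Euclidean algorithm, recording each quotient:
1298 ÷ 113 → quotient 11, remainder 55
113 ÷ 55 → quotient 2, remainder 3

2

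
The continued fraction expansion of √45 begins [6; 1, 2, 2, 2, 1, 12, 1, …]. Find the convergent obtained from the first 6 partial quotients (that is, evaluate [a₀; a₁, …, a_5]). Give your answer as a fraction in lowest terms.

161/24

a_0 = 6: 6/1
a_1 = 1: 7/1
a_2 = 2: 20/3
a_3 = 2: 47/7
a_4 = 2: 114/17
a_5 = 1: 161/24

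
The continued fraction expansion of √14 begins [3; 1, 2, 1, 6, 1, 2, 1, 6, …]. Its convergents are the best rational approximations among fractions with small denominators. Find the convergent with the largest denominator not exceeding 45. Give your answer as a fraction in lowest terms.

List convergents until the denominator exceeds the bound:
a_0 = 3: 3/1  (≤ bound)
a_1 = 1: 4/1  (≤ bound)
a_2 = 2: 11/3  (≤ bound)
a_3 = 1: 15/4  (≤ bound)
a_4 = 6: 101/27  (≤ bound)
a_5 = 1: 116/31  (≤ bound)
a_6 = 2: 333/89  (> 45, stop)

116/31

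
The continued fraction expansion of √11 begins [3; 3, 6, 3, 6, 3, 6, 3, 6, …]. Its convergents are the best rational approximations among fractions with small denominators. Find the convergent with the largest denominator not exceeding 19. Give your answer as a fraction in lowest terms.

63/19

a_0 = 3: 3/1  (≤ bound)
a_1 = 3: 10/3  (≤ bound)
a_2 = 6: 63/19  (≤ bound)
a_3 = 3: 199/60  (> 19, stop)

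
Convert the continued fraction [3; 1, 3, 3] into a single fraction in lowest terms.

49/13

Compute successive convergents:
a_0 = 3: 3/1
a_1 = 1: 4/1
a_2 = 3: 15/4
a_3 = 3: 49/13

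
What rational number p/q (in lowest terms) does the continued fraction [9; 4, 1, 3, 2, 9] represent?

3739/406

Start with 9.
2 + 1/(9/1) = 2 + 1/9 = 19/9
3 + 1/(19/9) = 3 + 9/19 = 66/19
1 + 1/(66/19) = 1 + 19/66 = 85/66
4 + 1/(85/66) = 4 + 66/85 = 406/85
9 + 1/(406/85) = 9 + 85/406 = 3739/406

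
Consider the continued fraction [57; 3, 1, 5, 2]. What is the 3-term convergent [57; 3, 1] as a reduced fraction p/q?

a_0 = 57: 57/1
a_1 = 3: 172/3
a_2 = 1: 229/4

229/4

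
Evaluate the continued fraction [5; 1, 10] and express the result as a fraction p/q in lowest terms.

65/11

Start with 10.
1 + 1/(10/1) = 1 + 1/10 = 11/10
5 + 1/(11/10) = 5 + 10/11 = 65/11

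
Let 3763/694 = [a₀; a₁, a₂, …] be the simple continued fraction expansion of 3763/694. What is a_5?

Repeatedly divide and take the remainder:
3763 ÷ 694 → quotient 5, remainder 293
694 ÷ 293 → quotient 2, remainder 108
293 ÷ 108 → quotient 2, remainder 77
108 ÷ 77 → quotient 1, remainder 31
77 ÷ 31 → quotient 2, remainder 15
31 ÷ 15 → quotient 2, remainder 1

2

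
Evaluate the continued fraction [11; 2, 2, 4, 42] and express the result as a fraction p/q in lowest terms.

Collapse the nested fraction from the inside out:
Start with 42.
4 + 1/(42/1) = 4 + 1/42 = 169/42
2 + 1/(169/42) = 2 + 42/169 = 380/169
2 + 1/(380/169) = 2 + 169/380 = 929/380
11 + 1/(929/380) = 11 + 380/929 = 10599/929

10599/929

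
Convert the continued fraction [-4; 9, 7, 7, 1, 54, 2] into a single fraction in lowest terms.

Start with 2.
54 + 1/(2/1) = 54 + 1/2 = 109/2
1 + 1/(109/2) = 1 + 2/109 = 111/109
7 + 1/(111/109) = 7 + 109/111 = 886/111
7 + 1/(886/111) = 7 + 111/886 = 6313/886
9 + 1/(6313/886) = 9 + 886/6313 = 57703/6313
-4 + 1/(57703/6313) = -4 + 6313/57703 = -224499/57703

-224499/57703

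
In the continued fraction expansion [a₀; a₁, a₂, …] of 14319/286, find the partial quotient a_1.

Apply division with remainder until the remainder is 0:
14319 ÷ 286 → quotient 50, remainder 19
286 ÷ 19 → quotient 15, remainder 1

15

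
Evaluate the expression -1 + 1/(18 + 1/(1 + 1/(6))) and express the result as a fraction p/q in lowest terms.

Start with 6.
1 + 1/(6/1) = 1 + 1/6 = 7/6
18 + 1/(7/6) = 18 + 6/7 = 132/7
-1 + 1/(132/7) = -1 + 7/132 = -125/132

-125/132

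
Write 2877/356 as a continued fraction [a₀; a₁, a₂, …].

[8; 12, 3, 1, 1, 1, 2]

2877 ÷ 356 → quotient 8, remainder 29
356 ÷ 29 → quotient 12, remainder 8
29 ÷ 8 → quotient 3, remainder 5
8 ÷ 5 → quotient 1, remainder 3
5 ÷ 3 → quotient 1, remainder 2
3 ÷ 2 → quotient 1, remainder 1
2 ÷ 1 → quotient 2, remainder 0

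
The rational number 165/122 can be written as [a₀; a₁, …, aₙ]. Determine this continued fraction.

Apply division with remainder until the remainder is 0:
⌊165/122⌋ = 1, remainder 43
⌊122/43⌋ = 2, remainder 36
⌊43/36⌋ = 1, remainder 7
⌊36/7⌋ = 5, remainder 1
⌊7/1⌋ = 7, remainder 0

[1; 2, 1, 5, 7]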